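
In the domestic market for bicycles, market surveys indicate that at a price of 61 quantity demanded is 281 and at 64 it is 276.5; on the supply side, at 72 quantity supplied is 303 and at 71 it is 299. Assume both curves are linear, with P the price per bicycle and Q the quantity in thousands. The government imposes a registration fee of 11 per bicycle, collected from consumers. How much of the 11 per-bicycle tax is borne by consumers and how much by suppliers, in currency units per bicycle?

Demand slope: (276.5 − 281)/(64 − 61) = -1.5, so Qd = 372.5 − 1.5P.
Supply slope: (299 − 303)/(71 − 72) = 4, so Qs = 4P + 15.
Without the tax, 372.5 − 1.5P = 4P + 15 gives 5.5P = 357.5, so P* = 65 and Q* = 275.
With the tax collected from consumers, demand (in seller-price terms) shifts: Qd = 372.5 − 1.5(P + 11).
Solving gives Q = 263 with consumers paying 73 and suppliers receiving 62 (the 11 wedge).
Burden on consumers: 8; on suppliers: 3. (They sum to 11.)
The less price-elastic side of the market bears the larger share of a per-unit tax.

Consumers bear 8 per bicycle; suppliers bear 3 per bicycle.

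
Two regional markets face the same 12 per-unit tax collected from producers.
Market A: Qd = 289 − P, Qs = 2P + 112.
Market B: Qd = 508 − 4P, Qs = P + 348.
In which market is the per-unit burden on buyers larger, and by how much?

Market A, by 5.6.

Market A: pre-tax P* = 59, Q* = 230; post-tax Q = 222; per-unit burden on buyers = 8.
Market B: pre-tax P* = 32, Q* = 380; post-tax Q = 370.4; per-unit burden on buyers = 2.4.
Difference: 8 vs 2.4 → market A is larger by 5.6.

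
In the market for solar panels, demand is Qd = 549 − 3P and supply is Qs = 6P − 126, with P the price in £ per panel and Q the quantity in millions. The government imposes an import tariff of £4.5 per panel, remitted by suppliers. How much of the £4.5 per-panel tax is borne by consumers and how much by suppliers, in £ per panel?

Without the tax, 549 − 3P = 6P − 126 gives 9P = 675, so P* = £75 and Q* = 324.
With the tax collected from suppliers, supply shifts: Qs = 6(P − 4.5) − 126.
New equilibrium: consumers pay £78, suppliers receive £73.5, Q = 315. (Wedge: Pb − Ps = 4.5.)
Burden on consumers: £3; on suppliers: £1.5. (They sum to £4.5.)
The less price-elastic side of the market bears the larger share of a per-unit tax.

Consumers bear £3 per panel; suppliers bear £1.5 per panel.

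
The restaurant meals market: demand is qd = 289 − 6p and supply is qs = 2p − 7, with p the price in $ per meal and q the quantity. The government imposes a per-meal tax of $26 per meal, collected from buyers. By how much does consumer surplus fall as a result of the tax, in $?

Consumer surplus falls by $308.75.

Without the tax, 289 − 6p = 2p − 7 gives 8p = 296, so p* = $37 and q* = 67.
With the tax collected from buyers, demand (in seller-price terms) shifts: qd = 289 − 6(p + 26).
New equilibrium: buyers pay $43.5, suppliers receive $17.5, q = 28. (Wedge: pb − ps = 26.)
ΔCS is the trapezoid between Q = 28 and Q = 67 of height $6.5: ½ · (67 + 28) · 6.5 = $308.75.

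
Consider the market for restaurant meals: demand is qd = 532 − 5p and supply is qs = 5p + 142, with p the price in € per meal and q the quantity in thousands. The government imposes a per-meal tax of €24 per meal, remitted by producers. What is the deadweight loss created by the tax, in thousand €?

Without the tax, 532 − 5p = 5p + 142 gives 10p = 390, so p* = €39 and q* = 337.
With the tax collected from producers, supply shifts: qs = 5(p − 24) + 142.
New equilibrium: consumers pay €51, producers receive €27, q = 277. (Wedge: pb − ps = 24.)
Quantity falls by |ΔQ| = |337 − 277| = 60.
DWL = ½ · t · |ΔQ| = ½ · 24 · 60 = €720.

Deadweight loss = €720 thousand.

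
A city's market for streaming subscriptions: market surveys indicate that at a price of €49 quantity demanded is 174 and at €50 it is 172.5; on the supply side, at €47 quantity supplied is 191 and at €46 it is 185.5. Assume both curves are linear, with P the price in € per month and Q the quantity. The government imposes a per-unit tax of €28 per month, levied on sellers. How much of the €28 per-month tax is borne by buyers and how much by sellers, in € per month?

Demand slope: (172.5 − 174)/(50 − 49) = -1.5, so Qd = 247.5 − 1.5P.
Supply slope: (185.5 − 191)/(46 − 47) = 5.5, so Qs = 5.5P − 67.5.
Without the tax, 247.5 − 1.5P = 5.5P − 67.5 gives 7P = 315, so P* = €45 and Q* = 180.
With the tax collected from sellers, supply shifts: Qs = 5.5(P − 28) − 67.5.
New equilibrium: buyers pay €67, sellers receive €39, Q = 147. (Wedge: Pb − Ps = 28.)
Burden on buyers: €22; on sellers: €6. (They sum to €28.)
The less price-elastic side of the market bears the larger share of a per-unit tax.

Buyers bear €22 per month; sellers bear €6 per month.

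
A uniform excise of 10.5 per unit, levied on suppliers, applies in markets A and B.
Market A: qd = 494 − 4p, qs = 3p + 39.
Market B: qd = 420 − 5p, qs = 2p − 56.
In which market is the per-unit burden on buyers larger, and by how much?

Market A, by 1.5.

Market A: pre-tax p* = 65, q* = 234; post-tax q = 216; per-unit burden on buyers = 4.5.
Market B: pre-tax p* = 68, q* = 80; post-tax q = 65; per-unit burden on buyers = 3.
Difference: 4.5 vs 3 → market A is larger by 1.5.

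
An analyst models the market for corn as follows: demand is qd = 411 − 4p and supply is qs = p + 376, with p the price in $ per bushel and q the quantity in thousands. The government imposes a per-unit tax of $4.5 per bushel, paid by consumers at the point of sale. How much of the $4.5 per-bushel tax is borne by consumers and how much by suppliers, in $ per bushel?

Consumers bear $0.9 per bushel; suppliers bear $3.6 per bushel.

Without the tax, 411 − 4p = p + 376 gives 5p = 35, so p* = $7 and q* = 383.
With the tax collected from consumers, demand (in seller-price terms) shifts: qd = 411 − 4(p + 4.5).
Solving gives q = 379.4 with consumers paying $7.9 and suppliers receiving $3.4 (the $4.5 wedge).
Burden on consumers: $0.9; on suppliers: $3.6. (They sum to $4.5.)
The less price-elastic side of the market bears the larger share of a per-unit tax.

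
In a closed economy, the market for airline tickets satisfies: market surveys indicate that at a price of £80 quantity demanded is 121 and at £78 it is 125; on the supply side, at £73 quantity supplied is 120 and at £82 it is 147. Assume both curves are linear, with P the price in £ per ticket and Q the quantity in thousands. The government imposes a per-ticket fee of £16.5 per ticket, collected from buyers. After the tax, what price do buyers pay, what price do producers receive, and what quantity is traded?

Demand slope: (125 − 121)/(78 − 80) = -2, so Qd = 281 − 2P.
Supply slope: (147 − 120)/(82 − 73) = 3, so Qs = 3P − 99.
Without the tax, 281 − 2P = 3P − 99 gives 5P = 380, so P* = £76 and Q* = 129.
With the tax collected from buyers, demand (in seller-price terms) shifts: Qd = 281 − 2(P + 16.5).
New equilibrium: buyers pay £85.9, producers receive £69.4, Q = 109.2. (Wedge: Pb − Ps = 16.5.)

Buyers pay £85.9; producers receive £69.4; quantity = 109.2.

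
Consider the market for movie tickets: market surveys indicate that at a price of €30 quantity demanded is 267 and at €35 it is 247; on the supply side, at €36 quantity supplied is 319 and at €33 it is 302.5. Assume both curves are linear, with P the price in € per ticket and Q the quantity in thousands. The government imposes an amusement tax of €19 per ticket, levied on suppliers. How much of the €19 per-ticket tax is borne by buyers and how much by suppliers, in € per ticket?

Demand slope: (247 − 267)/(35 − 30) = -4, so Qd = 387 − 4P.
Supply slope: (302.5 − 319)/(33 − 36) = 5.5, so Qs = 5.5P + 121.
Before the tax: set 387 − 4P = 5.5P + 121 → P* = €28, Q* = 275.
With the tax collected from suppliers, supply shifts: Qs = 5.5(P − 19) + 121.
New equilibrium: buyers pay €39, suppliers receive €20, Q = 231. (Wedge: Pb − Ps = 19.)
Burden on buyers: €11; on suppliers: €8. (They sum to €19.)

Buyers bear €11 per ticket; suppliers bear €8 per ticket.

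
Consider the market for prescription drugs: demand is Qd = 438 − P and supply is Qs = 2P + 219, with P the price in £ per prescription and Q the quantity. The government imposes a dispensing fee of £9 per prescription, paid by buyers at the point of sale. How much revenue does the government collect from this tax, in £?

Tax revenue = £3231.

Without the tax, 438 − P = 2P + 219 gives 3P = 219, so P* = £73 and Q* = 365.
With the tax collected from buyers, demand (in seller-price terms) shifts: Qd = 438 − (P + 9).
Solving gives Q = 359 with buyers paying £79 and producers receiving £70 (the £9 wedge).
Revenue = t · Q = 9 · 359 = £3231.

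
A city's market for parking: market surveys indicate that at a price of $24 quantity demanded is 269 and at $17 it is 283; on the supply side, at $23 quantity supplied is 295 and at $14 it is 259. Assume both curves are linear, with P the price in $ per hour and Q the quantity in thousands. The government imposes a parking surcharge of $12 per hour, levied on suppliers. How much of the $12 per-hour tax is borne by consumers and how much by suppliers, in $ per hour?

Consumers bear $8 per hour; suppliers bear $4 per hour.

Demand slope: (283 − 269)/(17 − 24) = -2, so Qd = 317 − 2P.
Supply slope: (259 − 295)/(14 − 23) = 4, so Qs = 4P + 203.
Without the tax, 317 − 2P = 4P + 203 gives 6P = 114, so P* = $19 and Q* = 279.
With the tax collected from suppliers, supply shifts: Qs = 4(P − 12) + 203.
New equilibrium: consumers pay $27, suppliers receive $15, Q = 263. (Wedge: Pb − Ps = 12.)
Burden on consumers: $8; on suppliers: $4. (They sum to $12.)
The less price-elastic side of the market bears the larger share of a per-unit tax.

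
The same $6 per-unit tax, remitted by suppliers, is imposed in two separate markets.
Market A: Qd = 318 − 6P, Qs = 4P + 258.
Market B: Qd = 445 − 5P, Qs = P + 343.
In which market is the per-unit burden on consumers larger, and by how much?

Market A: pre-tax P* = $6, Q* = 282; post-tax Q = 267.6; per-unit burden on consumers = $2.4.
Market B: pre-tax P* = $17, Q* = 360; post-tax Q = 355; per-unit burden on consumers = $1.
Difference: $2.4 vs $1 → market A is larger by $1.4.

Market A, by $1.4.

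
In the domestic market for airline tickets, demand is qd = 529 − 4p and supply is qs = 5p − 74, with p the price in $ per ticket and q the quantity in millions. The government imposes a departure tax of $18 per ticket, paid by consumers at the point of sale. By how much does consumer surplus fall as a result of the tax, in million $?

Consumer surplus falls by $2410 million.

Without the tax, 529 − 4p = 5p − 74 gives 9p = 603, so p* = $67 and q* = 261.
With the tax collected from consumers, demand (in seller-price terms) shifts: qd = 529 − 4(p + 18).
Solving gives q = 221 with consumers paying $77 and producers receiving $59 (the $18 wedge).
ΔCS is the trapezoid between Q = 221 and Q = 261 of height $10: ½ · (261 + 221) · 10 = $2410.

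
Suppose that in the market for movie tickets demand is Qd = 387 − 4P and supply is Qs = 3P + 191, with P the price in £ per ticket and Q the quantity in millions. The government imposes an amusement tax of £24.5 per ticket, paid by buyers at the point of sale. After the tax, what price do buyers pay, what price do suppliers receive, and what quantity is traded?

Without the tax, 387 − 4P = 3P + 191 gives 7P = 196, so P* = £28 and Q* = 275.
With the tax collected from buyers, demand (in seller-price terms) shifts: Qd = 387 − 4(P + 24.5).
Solving gives Q = 233 with buyers paying £38.5 and suppliers receiving £14 (the £24.5 wedge).
The less price-elastic side of the market bears the larger share of a per-unit tax.

Buyers pay £38.5; suppliers receive £14; quantity = 233.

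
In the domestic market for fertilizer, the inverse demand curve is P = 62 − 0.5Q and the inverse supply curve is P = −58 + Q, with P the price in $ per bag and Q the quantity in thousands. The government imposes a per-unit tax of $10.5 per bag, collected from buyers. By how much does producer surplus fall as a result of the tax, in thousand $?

Producer surplus falls by $535.5 thousand.

Inverting to Q(P) form: Qd = 124 − 2P; Qs = P + 58.
Without the tax, 124 − 2P = P + 58 gives 3P = 66, so P* = $22 and Q* = 80.
With the tax collected from buyers, demand (in seller-price terms) shifts: Qd = 124 − 2(P + 10.5).
New equilibrium: buyers pay $25.5, suppliers receive $15, Q = 73. (Wedge: Pb − Ps = 10.5.)
ΔPS is the trapezoid between Q = 73 and Q = 80 of height $7: ½ · (80 + 73) · 7 = $535.5.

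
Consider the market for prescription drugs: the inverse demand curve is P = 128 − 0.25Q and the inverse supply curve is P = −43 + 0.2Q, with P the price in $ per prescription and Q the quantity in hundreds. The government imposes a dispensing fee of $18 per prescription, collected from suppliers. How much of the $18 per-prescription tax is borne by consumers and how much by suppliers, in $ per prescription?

Consumers bear $10 per prescription; suppliers bear $8 per prescription.

Inverting to Q(P) form: Qd = 512 − 4P; Qs = 5P + 215.
Without the tax, 512 − 4P = 5P + 215 gives 9P = 297, so P* = $33 and Q* = 380.
With the tax collected from suppliers, supply shifts: Qs = 5(P − 18) + 215.
New equilibrium: consumers pay $43, suppliers receive $25, Q = 340. (Wedge: Pb − Ps = 18.)
Burden on consumers: $10; on suppliers: $8. (They sum to $18.)
The less price-elastic side of the market bears the larger share of a per-unit tax.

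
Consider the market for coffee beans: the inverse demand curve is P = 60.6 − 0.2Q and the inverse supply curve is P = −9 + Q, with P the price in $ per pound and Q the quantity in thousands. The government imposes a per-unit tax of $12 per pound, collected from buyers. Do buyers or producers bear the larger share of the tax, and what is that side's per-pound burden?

Producers bear the larger share: $10 per pound.

Inverting to Q(P) form: Qd = 303 − 5P; Qs = P + 9.
Without the tax, 303 − 5P = P + 9 gives 6P = 294, so P* = $49 and Q* = 58.
With the tax collected from buyers, demand (in seller-price terms) shifts: Qd = 303 − 5(P + 12).
New equilibrium: buyers pay $51, producers receive $39, Q = 48. (Wedge: Pb − Ps = 12.)
Per-pound burden: buyers $2, producers $10.
Producers take the larger share because supply is less price-elastic here (demand slope 5 vs supply slope 1).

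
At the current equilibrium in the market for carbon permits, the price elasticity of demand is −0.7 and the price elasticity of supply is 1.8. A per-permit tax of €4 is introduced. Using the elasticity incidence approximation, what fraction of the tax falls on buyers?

Buyers' share ≈ 0.72.

Incidence ratio: buyers' share ≈ εs / (εs + |εd|) = 1.8 / (1.8 + 0.7) = 0.72.
Supply is the more elastic side, so buyers bear the larger share.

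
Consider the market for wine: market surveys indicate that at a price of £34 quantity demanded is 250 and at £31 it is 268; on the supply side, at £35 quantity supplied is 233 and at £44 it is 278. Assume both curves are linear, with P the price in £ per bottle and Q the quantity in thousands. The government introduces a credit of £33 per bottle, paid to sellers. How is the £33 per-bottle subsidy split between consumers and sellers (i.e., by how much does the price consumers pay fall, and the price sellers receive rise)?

Demand slope: (268 − 250)/(31 − 34) = -6, so Qd = 454 − 6P.
Supply slope: (278 − 233)/(44 − 35) = 5, so Qs = 5P + 58.
Before the subsidy: set 454 − 6P = 5P + 58 → P* = £36, Q* = 238.
With a per-unit subsidy paid to sellers, each receives P + 33 per unit sold, so supply becomes Qs = 5(P + 33) + 58.
Solving gives Q = 328 with consumers paying £21 and sellers receiving £54 (the £33 wedge).
Gain to consumers: £15; to sellers: £18. (They sum to £33.)

Consumers gain £15 per bottle; sellers gain £18 per bottle.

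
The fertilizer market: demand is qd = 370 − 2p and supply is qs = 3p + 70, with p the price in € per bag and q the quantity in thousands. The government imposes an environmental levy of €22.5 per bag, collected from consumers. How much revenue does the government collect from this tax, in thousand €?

Before the tax: set 370 − 2p = 3p + 70 → p* = €60, q* = 250.
With the tax collected from consumers, demand (in seller-price terms) shifts: qd = 370 − 2(p + 22.5).
Solving gives q = 223 with consumers paying €73.5 and sellers receiving €51 (the €22.5 wedge).
Revenue = t · Q = 22.5 · 223 = €5017.5.

Tax revenue = €5017.5 thousand.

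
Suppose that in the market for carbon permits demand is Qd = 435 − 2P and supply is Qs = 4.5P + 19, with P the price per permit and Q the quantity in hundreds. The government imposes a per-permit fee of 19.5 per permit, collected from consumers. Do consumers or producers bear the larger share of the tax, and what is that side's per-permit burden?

Consumers bear the larger share: 13.5 per permit.

Before the tax: set 435 − 2P = 4.5P + 19 → P* = 64, Q* = 307.
With the tax collected from consumers, demand (in seller-price terms) shifts: Qd = 435 − 2(P + 19.5).
New equilibrium: consumers pay 77.5, producers receive 58, Q = 280. (Wedge: Pb − Ps = 19.5.)
Per-permit burden: consumers 13.5, producers 6.
Consumers take the larger share because demand is less price-elastic here (demand slope 2 vs supply slope 4.5).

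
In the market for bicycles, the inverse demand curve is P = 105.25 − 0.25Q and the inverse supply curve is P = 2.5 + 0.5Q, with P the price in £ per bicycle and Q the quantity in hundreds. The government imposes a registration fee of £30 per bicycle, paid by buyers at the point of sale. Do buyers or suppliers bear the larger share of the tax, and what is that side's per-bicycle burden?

Suppliers bear the larger share: £20 per bicycle.

Rewrite in direct form: Qd = 421 − 4P and Qs = 2P − 5.
Without the tax, 421 − 4P = 2P − 5 gives 6P = 426, so P* = £71 and Q* = 137.
With the tax collected from buyers, demand (in seller-price terms) shifts: Qd = 421 − 4(P + 30).
New equilibrium: buyers pay £81, suppliers receive £51, Q = 97. (Wedge: Pb − Ps = 30.)
Per-bicycle burden: buyers £10, suppliers £20.
Suppliers take the larger share because supply is less price-elastic here (demand slope 4 vs supply slope 2).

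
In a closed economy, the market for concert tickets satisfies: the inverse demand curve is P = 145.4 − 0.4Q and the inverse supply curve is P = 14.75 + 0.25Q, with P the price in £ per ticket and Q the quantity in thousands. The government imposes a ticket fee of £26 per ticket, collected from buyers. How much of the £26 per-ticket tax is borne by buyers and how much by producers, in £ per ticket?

Inverting to Q(P) form: Qd = 363.5 − 2.5P; Qs = 4P − 59.
Without the tax, 363.5 − 2.5P = 4P − 59 gives 6.5P = 422.5, so P* = £65 and Q* = 201.
With the tax collected from buyers, demand (in seller-price terms) shifts: Qd = 363.5 − 2.5(P + 26).
New equilibrium: buyers pay £81, producers receive £55, Q = 161. (Wedge: Pb − Ps = 26.)
Burden on buyers: £16; on producers: £10. (They sum to £26.)
The less price-elastic side of the market bears the larger share of a per-unit tax.

Buyers bear £16 per ticket; producers bear £10 per ticket.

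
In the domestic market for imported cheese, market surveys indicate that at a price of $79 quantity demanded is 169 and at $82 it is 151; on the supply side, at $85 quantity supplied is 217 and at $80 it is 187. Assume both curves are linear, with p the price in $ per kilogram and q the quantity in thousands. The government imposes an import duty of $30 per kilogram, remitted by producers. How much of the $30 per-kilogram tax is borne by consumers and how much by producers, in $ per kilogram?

Demand slope: (151 − 169)/(82 − 79) = -6, so qd = 643 − 6p.
Supply slope: (187 − 217)/(80 − 85) = 6, so qs = 6p − 293.
Before the tax: set 643 − 6p = 6p − 293 → p* = $78, q* = 175.
With the tax collected from producers, supply shifts: qs = 6(p − 30) − 293.
New equilibrium: consumers pay $93, producers receive $63, q = 85. (Wedge: pb − ps = 30.)
Burden on consumers: $15; on producers: $15. (They sum to $30.)
The less price-elastic side of the market bears the larger share of a per-unit tax.

Consumers bear $15 per kilogram; producers bear $15 per kilogram.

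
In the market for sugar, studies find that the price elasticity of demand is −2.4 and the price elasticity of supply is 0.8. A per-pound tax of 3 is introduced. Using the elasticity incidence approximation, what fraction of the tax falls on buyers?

Incidence ratio: buyers' share ≈ εs / (εs + |εd|) = 0.8 / (0.8 + 2.4) = 0.25.
Supply is the less elastic side, so buyers bear the smaller share.

Buyers' share ≈ 0.25.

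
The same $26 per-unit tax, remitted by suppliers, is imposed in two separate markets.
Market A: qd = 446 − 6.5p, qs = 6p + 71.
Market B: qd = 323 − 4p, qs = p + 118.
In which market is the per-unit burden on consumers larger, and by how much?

Market A: pre-tax p* = $30, q* = 251; post-tax q = 169.88; per-unit burden on consumers = $12.48.
Market B: pre-tax p* = $41, q* = 159; post-tax q = 138.2; per-unit burden on consumers = $5.2.
Difference: $12.48 vs $5.2 → market A is larger by $7.28.

Market A, by $7.28.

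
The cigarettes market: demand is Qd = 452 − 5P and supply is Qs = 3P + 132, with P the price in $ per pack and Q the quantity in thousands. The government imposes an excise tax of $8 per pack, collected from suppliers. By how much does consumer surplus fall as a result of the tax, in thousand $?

Without the tax, 452 − 5P = 3P + 132 gives 8P = 320, so P* = $40 and Q* = 252.
With the tax collected from suppliers, supply shifts: Qs = 3(P − 8) + 132.
Solving gives Q = 237 with consumers paying $43 and suppliers receiving $35 (the $8 wedge).
ΔCS is the trapezoid between Q = 237 and Q = 252 of height $3: ½ · (252 + 237) · 3 = $733.5.

Consumer surplus falls by $733.5 thousand.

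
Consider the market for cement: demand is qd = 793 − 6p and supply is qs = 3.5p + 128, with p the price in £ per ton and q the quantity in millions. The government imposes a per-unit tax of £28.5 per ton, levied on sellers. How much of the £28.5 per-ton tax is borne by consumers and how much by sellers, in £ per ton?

Consumers bear £10.5 per ton; sellers bear £18 per ton.

Without the tax, 793 − 6p = 3.5p + 128 gives 9.5p = 665, so p* = £70 and q* = 373.
With the tax collected from sellers, supply shifts: qs = 3.5(p − 28.5) + 128.
New equilibrium: consumers pay £80.5, sellers receive £52, q = 310. (Wedge: pb − ps = 28.5.)
Burden on consumers: £10.5; on sellers: £18. (They sum to £28.5.)
The less price-elastic side of the market bears the larger share of a per-unit tax.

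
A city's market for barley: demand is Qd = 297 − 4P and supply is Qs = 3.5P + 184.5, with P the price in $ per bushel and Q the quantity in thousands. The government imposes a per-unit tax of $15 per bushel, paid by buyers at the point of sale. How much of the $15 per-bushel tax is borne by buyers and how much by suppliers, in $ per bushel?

Buyers bear $7 per bushel; suppliers bear $8 per bushel.

Without the tax, 297 − 4P = 3.5P + 184.5 gives 7.5P = 112.5, so P* = $15 and Q* = 237.
With the tax collected from buyers, demand (in seller-price terms) shifts: Qd = 297 − 4(P + 15).
New equilibrium: buyers pay $22, suppliers receive $7, Q = 209. (Wedge: Pb − Ps = 15.)
Burden on buyers: $7; on suppliers: $8. (They sum to $15.)
The less price-elastic side of the market bears the larger share of a per-unit tax.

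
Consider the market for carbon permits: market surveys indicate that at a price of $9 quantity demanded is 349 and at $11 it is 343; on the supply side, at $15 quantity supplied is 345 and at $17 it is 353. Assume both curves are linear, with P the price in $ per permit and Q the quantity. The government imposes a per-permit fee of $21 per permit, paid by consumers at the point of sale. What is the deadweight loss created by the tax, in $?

Deadweight loss = $378.

Demand slope: (343 − 349)/(11 − 9) = -3, so Qd = 376 − 3P.
Supply slope: (353 − 345)/(17 − 15) = 4, so Qs = 4P + 285.
Before the tax: set 376 − 3P = 4P + 285 → P* = $13, Q* = 337.
With the tax collected from consumers, demand (in seller-price terms) shifts: Qd = 376 − 3(P + 21).
New equilibrium: consumers pay $25, suppliers receive $4, Q = 301. (Wedge: Pb − Ps = 21.)
Quantity falls by |ΔQ| = |337 − 301| = 36.
DWL = ½ · t · |ΔQ| = ½ · 21 · 36 = $378.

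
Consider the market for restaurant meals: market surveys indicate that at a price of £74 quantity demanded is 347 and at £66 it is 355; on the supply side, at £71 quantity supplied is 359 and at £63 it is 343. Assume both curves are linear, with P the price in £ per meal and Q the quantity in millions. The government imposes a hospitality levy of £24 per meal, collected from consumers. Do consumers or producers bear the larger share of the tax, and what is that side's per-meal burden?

Consumers bear the larger share: £16 per meal.

Demand slope: (355 − 347)/(66 − 74) = -1, so Qd = 421 − P.
Supply slope: (343 − 359)/(63 − 71) = 2, so Qs = 2P + 217.
Without the tax, 421 − P = 2P + 217 gives 3P = 204, so P* = £68 and Q* = 353.
With the tax collected from consumers, demand (in seller-price terms) shifts: Qd = 421 − (P + 24).
Solving gives Q = 337 with consumers paying £84 and producers receiving £60 (the £24 wedge).
Per-meal burden: consumers £16, producers £8.
Consumers take the larger share because demand is less price-elastic here (demand slope 1 vs supply slope 2).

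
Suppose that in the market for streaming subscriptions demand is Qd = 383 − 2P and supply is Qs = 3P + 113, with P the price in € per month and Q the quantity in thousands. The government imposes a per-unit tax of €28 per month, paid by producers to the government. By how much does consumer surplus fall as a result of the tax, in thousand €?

Consumer surplus falls by €4337.76 thousand.

Before the tax: set 383 − 2P = 3P + 113 → P* = €54, Q* = 275.
With the tax collected from producers, supply shifts: Qs = 3(P − 28) + 113.
Solving gives Q = 241.4 with buyers paying €70.8 and producers receiving €42.8 (the €28 wedge).
ΔCS is the trapezoid between Q = 241.4 and Q = 275 of height €16.8: ½ · (275 + 241.4) · 16.8 = €4337.76.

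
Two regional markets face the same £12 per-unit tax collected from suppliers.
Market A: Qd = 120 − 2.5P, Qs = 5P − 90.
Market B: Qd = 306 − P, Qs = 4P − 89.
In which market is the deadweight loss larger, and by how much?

Market A, by £62.4.

Market A: pre-tax P* = £28, Q* = 50; post-tax Q = 30; deadweight loss = £120.
Market B: pre-tax P* = £79, Q* = 227; post-tax Q = 217.4; deadweight loss = £57.6.
Difference: £120 vs £57.6 → market A is larger by £62.4.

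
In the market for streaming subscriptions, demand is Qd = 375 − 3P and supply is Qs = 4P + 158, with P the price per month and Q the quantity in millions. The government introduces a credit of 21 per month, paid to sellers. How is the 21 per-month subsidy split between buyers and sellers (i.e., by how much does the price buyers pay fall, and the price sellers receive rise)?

Buyers gain 12 per month; sellers gain 9 per month.

Before the subsidy: set 375 − 3P = 4P + 158 → P* = 31, Q* = 282.
With a per-unit subsidy paid to sellers, each receives P + 21 per unit sold, so supply becomes Qs = 4(P + 21) + 158.
Solving gives Q = 318 with buyers paying 19 and sellers receiving 40 (the 21 wedge).
Gain to buyers: 12; to sellers: 9. (They sum to 21.)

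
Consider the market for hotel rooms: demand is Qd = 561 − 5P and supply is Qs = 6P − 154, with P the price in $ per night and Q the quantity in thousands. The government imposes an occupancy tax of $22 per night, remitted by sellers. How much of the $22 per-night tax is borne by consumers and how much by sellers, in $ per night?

Consumers bear $12 per night; sellers bear $10 per night.

Without the tax, 561 − 5P = 6P − 154 gives 11P = 715, so P* = $65 and Q* = 236.
With the tax collected from sellers, supply shifts: Qs = 6(P − 22) − 154.
Solving gives Q = 176 with consumers paying $77 and sellers receiving $55 (the $22 wedge).
Burden on consumers: $12; on sellers: $10. (They sum to $22.)
The less price-elastic side of the market bears the larger share of a per-unit tax.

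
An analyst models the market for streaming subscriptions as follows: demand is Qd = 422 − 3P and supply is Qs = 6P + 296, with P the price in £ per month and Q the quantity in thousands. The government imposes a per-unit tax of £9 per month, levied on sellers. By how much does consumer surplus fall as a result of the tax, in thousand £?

Without the tax, 422 − 3P = 6P + 296 gives 9P = 126, so P* = £14 and Q* = 380.
With the tax collected from sellers, supply shifts: Qs = 6(P − 9) + 296.
Solving gives Q = 362 with consumers paying £20 and sellers receiving £11 (the £9 wedge).
ΔCS is the trapezoid between Q = 362 and Q = 380 of height £6: ½ · (380 + 362) · 6 = £2226.

Consumer surplus falls by £2226 thousand.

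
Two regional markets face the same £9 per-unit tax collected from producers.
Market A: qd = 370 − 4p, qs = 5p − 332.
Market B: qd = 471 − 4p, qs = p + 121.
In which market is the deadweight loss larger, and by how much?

Market A: pre-tax p* = £78, q* = 58; post-tax q = 38; deadweight loss = £90.
Market B: pre-tax p* = £70, q* = 191; post-tax q = 183.8; deadweight loss = £32.4.
Difference: £90 vs £32.4 → market A is larger by £57.6.

Market A, by £57.6.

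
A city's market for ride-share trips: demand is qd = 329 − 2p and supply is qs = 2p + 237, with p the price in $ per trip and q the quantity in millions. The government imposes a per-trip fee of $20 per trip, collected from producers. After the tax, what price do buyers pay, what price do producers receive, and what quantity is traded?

Before the tax: set 329 − 2p = 2p + 237 → p* = $23, q* = 283.
With the tax collected from producers, supply shifts: qs = 2(p − 20) + 237.
Solving gives q = 263 with buyers paying $33 and producers receiving $13 (the $20 wedge).
The less price-elastic side of the market bears the larger share of a per-unit tax.

Buyers pay $33; producers receive $13; quantity = 263.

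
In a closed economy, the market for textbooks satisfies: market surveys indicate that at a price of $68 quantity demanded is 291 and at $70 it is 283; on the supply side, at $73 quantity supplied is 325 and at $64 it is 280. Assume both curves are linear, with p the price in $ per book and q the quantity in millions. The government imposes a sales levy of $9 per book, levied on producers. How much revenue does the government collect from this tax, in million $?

Tax revenue = $2475 million.

Demand slope: (283 − 291)/(70 − 68) = -4, so qd = 563 − 4p.
Supply slope: (280 − 325)/(64 − 73) = 5, so qs = 5p − 40.
Before the tax: set 563 − 4p = 5p − 40 → p* = $67, q* = 295.
With the tax collected from producers, supply shifts: qs = 5(p − 9) − 40.
Solving gives q = 275 with buyers paying $72 and producers receiving $63 (the $9 wedge).
Revenue = t · Q = 9 · 275 = $2475.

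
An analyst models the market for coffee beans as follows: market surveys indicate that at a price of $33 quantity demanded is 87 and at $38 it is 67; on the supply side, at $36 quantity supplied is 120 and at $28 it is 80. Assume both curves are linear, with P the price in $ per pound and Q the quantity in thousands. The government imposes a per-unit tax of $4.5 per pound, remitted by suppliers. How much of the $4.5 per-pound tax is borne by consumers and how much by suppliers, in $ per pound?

Demand slope: (67 − 87)/(38 − 33) = -4, so Qd = 219 − 4P.
Supply slope: (80 − 120)/(28 − 36) = 5, so Qs = 5P − 60.
Before the tax: set 219 − 4P = 5P − 60 → P* = $31, Q* = 95.
With the tax collected from suppliers, supply shifts: Qs = 5(P − 4.5) − 60.
New equilibrium: consumers pay $33.5, suppliers receive $29, Q = 85. (Wedge: Pb − Ps = 4.5.)
Burden on consumers: $2.5; on suppliers: $2. (They sum to $4.5.)
The less price-elastic side of the market bears the larger share of a per-unit tax.

Consumers bear $2.5 per pound; suppliers bear $2 per pound.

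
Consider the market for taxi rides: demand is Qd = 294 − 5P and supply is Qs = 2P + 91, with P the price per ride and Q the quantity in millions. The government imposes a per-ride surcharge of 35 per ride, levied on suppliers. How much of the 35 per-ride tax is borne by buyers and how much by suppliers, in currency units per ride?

Before the tax: set 294 − 5P = 2P + 91 → P* = 29, Q* = 149.
With the tax collected from suppliers, supply shifts: Qs = 2(P − 35) + 91.
New equilibrium: buyers pay 39, suppliers receive 4, Q = 99. (Wedge: Pb − Ps = 35.)
Burden on buyers: 10; on suppliers: 25. (They sum to 35.)
The less price-elastic side of the market bears the larger share of a per-unit tax.

Buyers bear 10 per ride; suppliers bear 25 per ride.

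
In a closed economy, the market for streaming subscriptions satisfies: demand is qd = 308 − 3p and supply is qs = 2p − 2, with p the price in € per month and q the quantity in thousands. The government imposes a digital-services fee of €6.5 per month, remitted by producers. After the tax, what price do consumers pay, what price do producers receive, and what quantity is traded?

Without the tax, 308 − 3p = 2p − 2 gives 5p = 310, so p* = €62 and q* = 122.
With the tax collected from producers, supply shifts: qs = 2(p − 6.5) − 2.
Solving gives q = 114.2 with consumers paying €64.6 and producers receiving €58.1 (the €6.5 wedge).

Consumers pay €64.6; producers receive €58.1; quantity = 114.2.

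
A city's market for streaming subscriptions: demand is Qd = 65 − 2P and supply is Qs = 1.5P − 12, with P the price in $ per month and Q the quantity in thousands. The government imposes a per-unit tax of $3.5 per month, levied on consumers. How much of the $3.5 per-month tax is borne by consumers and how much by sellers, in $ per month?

Without the tax, 65 − 2P = 1.5P − 12 gives 3.5P = 77, so P* = $22 and Q* = 21.
With the tax collected from consumers, demand (in seller-price terms) shifts: Qd = 65 − 2(P + 3.5).
Solving gives Q = 18 with consumers paying $23.5 and sellers receiving $20 (the $3.5 wedge).
Burden on consumers: $1.5; on sellers: $2. (They sum to $3.5.)
The less price-elastic side of the market bears the larger share of a per-unit tax.

Consumers bear $1.5 per month; sellers bear $2 per month.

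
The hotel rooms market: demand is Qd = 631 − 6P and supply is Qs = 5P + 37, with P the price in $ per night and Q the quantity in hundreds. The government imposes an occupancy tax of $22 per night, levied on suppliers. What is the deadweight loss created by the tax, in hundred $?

Deadweight loss = $660 hundred.

Before the tax: set 631 − 6P = 5P + 37 → P* = $54, Q* = 307.
With the tax collected from suppliers, supply shifts: Qs = 5(P − 22) + 37.
Solving gives Q = 247 with buyers paying $64 and suppliers receiving $42 (the $22 wedge).
Quantity falls by |ΔQ| = |307 − 247| = 60.
DWL = ½ · t · |ΔQ| = ½ · 22 · 60 = $660.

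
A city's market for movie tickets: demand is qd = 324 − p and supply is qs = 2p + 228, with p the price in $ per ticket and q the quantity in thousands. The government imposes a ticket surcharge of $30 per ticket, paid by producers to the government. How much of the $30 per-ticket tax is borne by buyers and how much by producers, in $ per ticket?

Before the tax: set 324 − p = 2p + 228 → p* = $32, q* = 292.
With the tax collected from producers, supply shifts: qs = 2(p − 30) + 228.
Solving gives q = 272 with buyers paying $52 and producers receiving $22 (the $30 wedge).
Burden on buyers: $20; on producers: $10. (They sum to $30.)

Buyers bear $20 per ticket; producers bear $10 per ticket.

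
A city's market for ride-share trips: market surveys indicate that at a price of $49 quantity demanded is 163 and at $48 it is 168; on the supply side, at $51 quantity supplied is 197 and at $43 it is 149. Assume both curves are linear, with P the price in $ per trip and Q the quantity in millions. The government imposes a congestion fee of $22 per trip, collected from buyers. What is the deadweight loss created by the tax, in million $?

Demand slope: (168 − 163)/(48 − 49) = -5, so Qd = 408 − 5P.
Supply slope: (149 − 197)/(43 − 51) = 6, so Qs = 6P − 109.
Without the tax, 408 − 5P = 6P − 109 gives 11P = 517, so P* = $47 and Q* = 173.
With the tax collected from buyers, demand (in seller-price terms) shifts: Qd = 408 − 5(P + 22).
Solving gives Q = 113 with buyers paying $59 and producers receiving $37 (the $22 wedge).
Quantity falls by |ΔQ| = |173 − 113| = 60.
DWL = ½ · t · |ΔQ| = ½ · 22 · 60 = $660.

Deadweight loss = $660 million.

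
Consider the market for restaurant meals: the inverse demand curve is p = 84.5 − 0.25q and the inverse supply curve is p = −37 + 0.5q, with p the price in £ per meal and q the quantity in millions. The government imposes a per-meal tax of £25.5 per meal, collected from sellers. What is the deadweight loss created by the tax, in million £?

Rewrite in direct form: qd = 338 − 4p and qs = 2p + 74.
Before the tax: set 338 − 4p = 2p + 74 → p* = £44, q* = 162.
With the tax collected from sellers, supply shifts: qs = 2(p − 25.5) + 74.
New equilibrium: consumers pay £52.5, sellers receive £27, q = 128. (Wedge: pb − ps = 25.5.)
Quantity falls by |ΔQ| = |162 − 128| = 34.
DWL = ½ · t · |ΔQ| = ½ · 25.5 · 34 = £433.5.

Deadweight loss = £433.5 million.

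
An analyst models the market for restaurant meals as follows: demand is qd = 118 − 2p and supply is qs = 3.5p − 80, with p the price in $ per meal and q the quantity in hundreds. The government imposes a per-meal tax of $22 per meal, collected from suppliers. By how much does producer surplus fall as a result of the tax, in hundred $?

Producer surplus falls by $256 hundred.

Without the tax, 118 − 2p = 3.5p − 80 gives 5.5p = 198, so p* = $36 and q* = 46.
With the tax collected from suppliers, supply shifts: qs = 3.5(p − 22) − 80.
Solving gives q = 18 with buyers paying $50 and suppliers receiving $28 (the $22 wedge).
ΔPS is the trapezoid between Q = 18 and Q = 46 of height $8: ½ · (46 + 18) · 8 = $256.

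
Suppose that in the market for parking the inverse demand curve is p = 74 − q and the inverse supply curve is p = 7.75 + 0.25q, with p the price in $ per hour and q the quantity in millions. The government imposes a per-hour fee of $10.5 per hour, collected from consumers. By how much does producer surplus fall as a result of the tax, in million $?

Rewrite in direct form: qd = 74 − p and qs = 4p − 31.
Before the tax: set 74 − p = 4p − 31 → p* = $21, q* = 53.
With the tax collected from consumers, demand (in seller-price terms) shifts: qd = 74 − (p + 10.5).
Solving gives q = 44.6 with consumers paying $29.4 and suppliers receiving $18.9 (the $10.5 wedge).
ΔPS is the trapezoid between Q = 44.6 and Q = 53 of height $2.1: ½ · (53 + 44.6) · 2.1 = $102.48.

Producer surplus falls by $102.48 million.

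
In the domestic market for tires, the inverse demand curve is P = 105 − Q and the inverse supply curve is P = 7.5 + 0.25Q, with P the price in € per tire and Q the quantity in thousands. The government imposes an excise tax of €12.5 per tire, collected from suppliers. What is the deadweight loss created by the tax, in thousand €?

Inverting to Q(P) form: Qd = 105 − P; Qs = 4P − 30.
Before the tax: set 105 − P = 4P − 30 → P* = €27, Q* = 78.
With the tax collected from suppliers, supply shifts: Qs = 4(P − 12.5) − 30.
New equilibrium: consumers pay €37, suppliers receive €24.5, Q = 68. (Wedge: Pb − Ps = 12.5.)
Quantity falls by |ΔQ| = |78 − 68| = 10.
DWL = ½ · t · |ΔQ| = ½ · 12.5 · 10 = €62.5.

Deadweight loss = €62.5 thousand.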